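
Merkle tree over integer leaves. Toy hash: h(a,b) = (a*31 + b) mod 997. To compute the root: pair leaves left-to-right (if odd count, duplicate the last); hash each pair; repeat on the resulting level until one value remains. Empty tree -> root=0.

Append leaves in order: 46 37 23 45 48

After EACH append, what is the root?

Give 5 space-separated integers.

After append 46 (leaves=[46]):
  L0: [46]
  root=46
After append 37 (leaves=[46, 37]):
  L0: [46, 37]
  L1: h(46,37)=(46*31+37)%997=466 -> [466]
  root=466
After append 23 (leaves=[46, 37, 23]):
  L0: [46, 37, 23]
  L1: h(46,37)=(46*31+37)%997=466 h(23,23)=(23*31+23)%997=736 -> [466, 736]
  L2: h(466,736)=(466*31+736)%997=227 -> [227]
  root=227
After append 45 (leaves=[46, 37, 23, 45]):
  L0: [46, 37, 23, 45]
  L1: h(46,37)=(46*31+37)%997=466 h(23,45)=(23*31+45)%997=758 -> [466, 758]
  L2: h(466,758)=(466*31+758)%997=249 -> [249]
  root=249
After append 48 (leaves=[46, 37, 23, 45, 48]):
  L0: [46, 37, 23, 45, 48]
  L1: h(46,37)=(46*31+37)%997=466 h(23,45)=(23*31+45)%997=758 h(48,48)=(48*31+48)%997=539 -> [466, 758, 539]
  L2: h(466,758)=(466*31+758)%997=249 h(539,539)=(539*31+539)%997=299 -> [249, 299]
  L3: h(249,299)=(249*31+299)%997=42 -> [42]
  root=42

Answer: 46 466 227 249 42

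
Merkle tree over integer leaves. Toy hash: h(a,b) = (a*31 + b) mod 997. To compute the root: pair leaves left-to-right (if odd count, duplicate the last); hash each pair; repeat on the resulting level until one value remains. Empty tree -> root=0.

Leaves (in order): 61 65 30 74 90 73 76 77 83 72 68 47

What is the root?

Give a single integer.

Answer: 456

Derivation:
L0: [61, 65, 30, 74, 90, 73, 76, 77, 83, 72, 68, 47]
L1: h(61,65)=(61*31+65)%997=959 h(30,74)=(30*31+74)%997=7 h(90,73)=(90*31+73)%997=869 h(76,77)=(76*31+77)%997=439 h(83,72)=(83*31+72)%997=651 h(68,47)=(68*31+47)%997=161 -> [959, 7, 869, 439, 651, 161]
L2: h(959,7)=(959*31+7)%997=823 h(869,439)=(869*31+439)%997=459 h(651,161)=(651*31+161)%997=402 -> [823, 459, 402]
L3: h(823,459)=(823*31+459)%997=50 h(402,402)=(402*31+402)%997=900 -> [50, 900]
L4: h(50,900)=(50*31+900)%997=456 -> [456]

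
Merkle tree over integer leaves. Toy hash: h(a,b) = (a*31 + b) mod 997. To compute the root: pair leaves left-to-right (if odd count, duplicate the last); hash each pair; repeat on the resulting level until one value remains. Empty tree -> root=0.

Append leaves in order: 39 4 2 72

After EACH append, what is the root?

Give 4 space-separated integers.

After append 39 (leaves=[39]):
  L0: [39]
  root=39
After append 4 (leaves=[39, 4]):
  L0: [39, 4]
  L1: h(39,4)=(39*31+4)%997=216 -> [216]
  root=216
After append 2 (leaves=[39, 4, 2]):
  L0: [39, 4, 2]
  L1: h(39,4)=(39*31+4)%997=216 h(2,2)=(2*31+2)%997=64 -> [216, 64]
  L2: h(216,64)=(216*31+64)%997=778 -> [778]
  root=778
After append 72 (leaves=[39, 4, 2, 72]):
  L0: [39, 4, 2, 72]
  L1: h(39,4)=(39*31+4)%997=216 h(2,72)=(2*31+72)%997=134 -> [216, 134]
  L2: h(216,134)=(216*31+134)%997=848 -> [848]
  root=848

Answer: 39 216 778 848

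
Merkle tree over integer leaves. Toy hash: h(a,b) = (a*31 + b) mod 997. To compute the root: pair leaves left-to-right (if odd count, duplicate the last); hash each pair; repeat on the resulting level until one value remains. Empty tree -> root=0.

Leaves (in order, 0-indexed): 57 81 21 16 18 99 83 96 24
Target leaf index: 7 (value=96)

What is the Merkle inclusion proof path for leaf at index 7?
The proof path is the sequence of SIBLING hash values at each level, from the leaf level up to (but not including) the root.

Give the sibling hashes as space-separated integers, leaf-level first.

L0 (leaves): [57, 81, 21, 16, 18, 99, 83, 96, 24], target index=7
L1: h(57,81)=(57*31+81)%997=851 [pair 0] h(21,16)=(21*31+16)%997=667 [pair 1] h(18,99)=(18*31+99)%997=657 [pair 2] h(83,96)=(83*31+96)%997=675 [pair 3] h(24,24)=(24*31+24)%997=768 [pair 4] -> [851, 667, 657, 675, 768]
  Sibling for proof at L0: 83
L2: h(851,667)=(851*31+667)%997=129 [pair 0] h(657,675)=(657*31+675)%997=105 [pair 1] h(768,768)=(768*31+768)%997=648 [pair 2] -> [129, 105, 648]
  Sibling for proof at L1: 657
L3: h(129,105)=(129*31+105)%997=116 [pair 0] h(648,648)=(648*31+648)%997=796 [pair 1] -> [116, 796]
  Sibling for proof at L2: 129
L4: h(116,796)=(116*31+796)%997=404 [pair 0] -> [404]
  Sibling for proof at L3: 796
Root: 404
Proof path (sibling hashes from leaf to root): [83, 657, 129, 796]

Answer: 83 657 129 796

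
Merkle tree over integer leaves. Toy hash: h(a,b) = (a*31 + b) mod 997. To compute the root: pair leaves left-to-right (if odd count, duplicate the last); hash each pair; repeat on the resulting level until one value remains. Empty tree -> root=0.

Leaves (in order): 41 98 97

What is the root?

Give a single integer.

Answer: 678

Derivation:
L0: [41, 98, 97]
L1: h(41,98)=(41*31+98)%997=372 h(97,97)=(97*31+97)%997=113 -> [372, 113]
L2: h(372,113)=(372*31+113)%997=678 -> [678]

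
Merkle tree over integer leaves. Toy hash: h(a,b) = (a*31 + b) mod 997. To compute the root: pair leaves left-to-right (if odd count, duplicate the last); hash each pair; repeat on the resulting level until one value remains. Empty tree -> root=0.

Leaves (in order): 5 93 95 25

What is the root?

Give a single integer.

Answer: 688

Derivation:
L0: [5, 93, 95, 25]
L1: h(5,93)=(5*31+93)%997=248 h(95,25)=(95*31+25)%997=976 -> [248, 976]
L2: h(248,976)=(248*31+976)%997=688 -> [688]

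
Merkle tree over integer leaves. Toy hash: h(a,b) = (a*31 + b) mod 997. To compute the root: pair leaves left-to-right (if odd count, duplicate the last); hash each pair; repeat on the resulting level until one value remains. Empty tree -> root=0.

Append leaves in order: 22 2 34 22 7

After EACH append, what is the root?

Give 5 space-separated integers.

Answer: 22 684 358 346 945

Derivation:
After append 22 (leaves=[22]):
  L0: [22]
  root=22
After append 2 (leaves=[22, 2]):
  L0: [22, 2]
  L1: h(22,2)=(22*31+2)%997=684 -> [684]
  root=684
After append 34 (leaves=[22, 2, 34]):
  L0: [22, 2, 34]
  L1: h(22,2)=(22*31+2)%997=684 h(34,34)=(34*31+34)%997=91 -> [684, 91]
  L2: h(684,91)=(684*31+91)%997=358 -> [358]
  root=358
After append 22 (leaves=[22, 2, 34, 22]):
  L0: [22, 2, 34, 22]
  L1: h(22,2)=(22*31+2)%997=684 h(34,22)=(34*31+22)%997=79 -> [684, 79]
  L2: h(684,79)=(684*31+79)%997=346 -> [346]
  root=346
After append 7 (leaves=[22, 2, 34, 22, 7]):
  L0: [22, 2, 34, 22, 7]
  L1: h(22,2)=(22*31+2)%997=684 h(34,22)=(34*31+22)%997=79 h(7,7)=(7*31+7)%997=224 -> [684, 79, 224]
  L2: h(684,79)=(684*31+79)%997=346 h(224,224)=(224*31+224)%997=189 -> [346, 189]
  L3: h(346,189)=(346*31+189)%997=945 -> [945]
  root=945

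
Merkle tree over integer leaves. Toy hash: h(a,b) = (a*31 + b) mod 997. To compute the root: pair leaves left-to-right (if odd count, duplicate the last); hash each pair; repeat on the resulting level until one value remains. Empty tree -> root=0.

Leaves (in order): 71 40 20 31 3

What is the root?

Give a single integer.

Answer: 403

Derivation:
L0: [71, 40, 20, 31, 3]
L1: h(71,40)=(71*31+40)%997=247 h(20,31)=(20*31+31)%997=651 h(3,3)=(3*31+3)%997=96 -> [247, 651, 96]
L2: h(247,651)=(247*31+651)%997=332 h(96,96)=(96*31+96)%997=81 -> [332, 81]
L3: h(332,81)=(332*31+81)%997=403 -> [403]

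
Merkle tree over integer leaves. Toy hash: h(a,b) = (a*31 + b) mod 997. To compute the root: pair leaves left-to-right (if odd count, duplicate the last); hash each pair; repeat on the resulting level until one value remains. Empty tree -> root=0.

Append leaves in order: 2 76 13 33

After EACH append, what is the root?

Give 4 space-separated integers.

Answer: 2 138 706 726

Derivation:
After append 2 (leaves=[2]):
  L0: [2]
  root=2
After append 76 (leaves=[2, 76]):
  L0: [2, 76]
  L1: h(2,76)=(2*31+76)%997=138 -> [138]
  root=138
After append 13 (leaves=[2, 76, 13]):
  L0: [2, 76, 13]
  L1: h(2,76)=(2*31+76)%997=138 h(13,13)=(13*31+13)%997=416 -> [138, 416]
  L2: h(138,416)=(138*31+416)%997=706 -> [706]
  root=706
After append 33 (leaves=[2, 76, 13, 33]):
  L0: [2, 76, 13, 33]
  L1: h(2,76)=(2*31+76)%997=138 h(13,33)=(13*31+33)%997=436 -> [138, 436]
  L2: h(138,436)=(138*31+436)%997=726 -> [726]
  root=726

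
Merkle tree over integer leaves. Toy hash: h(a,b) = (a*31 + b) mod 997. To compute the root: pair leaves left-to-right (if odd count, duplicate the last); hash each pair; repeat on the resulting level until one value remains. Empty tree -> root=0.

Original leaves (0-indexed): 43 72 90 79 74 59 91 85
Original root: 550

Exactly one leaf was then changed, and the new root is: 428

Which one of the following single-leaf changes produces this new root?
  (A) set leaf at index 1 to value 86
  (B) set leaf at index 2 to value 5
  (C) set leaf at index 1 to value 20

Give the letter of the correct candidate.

Answer: C

Derivation:
Original leaves: [43, 72, 90, 79, 74, 59, 91, 85]
Target new root: 428
Try each candidate change and compute the resulting root:
Candidate A: set leaf[1] = 86 -> leaves = [43, 86, 90, 79, 74, 59, 91, 85]
  L0: [43, 86, 90, 79, 74, 59, 91, 85]
  L1: h(43,86)=(43*31+86)%997=422 h(90,79)=(90*31+79)%997=875 h(74,59)=(74*31+59)%997=359 h(91,85)=(91*31+85)%997=912 -> [422, 875, 359, 912]
  L2: h(422,875)=(422*31+875)%997=996 h(359,912)=(359*31+912)%997=77 -> [996, 77]
  L3: h(996,77)=(996*31+77)%997=46 -> [46]
  root = 46 != target 428
Candidate B: set leaf[2] = 5 -> leaves = [43, 72, 5, 79, 74, 59, 91, 85]
  L0: [43, 72, 5, 79, 74, 59, 91, 85]
  L1: h(43,72)=(43*31+72)%997=408 h(5,79)=(5*31+79)%997=234 h(74,59)=(74*31+59)%997=359 h(91,85)=(91*31+85)%997=912 -> [408, 234, 359, 912]
  L2: h(408,234)=(408*31+234)%997=918 h(359,912)=(359*31+912)%997=77 -> [918, 77]
  L3: h(918,77)=(918*31+77)%997=619 -> [619]
  root = 619 != target 428
Candidate C: set leaf[1] = 20 -> leaves = [43, 20, 90, 79, 74, 59, 91, 85]
  L0: [43, 20, 90, 79, 74, 59, 91, 85]
  L1: h(43,20)=(43*31+20)%997=356 h(90,79)=(90*31+79)%997=875 h(74,59)=(74*31+59)%997=359 h(91,85)=(91*31+85)%997=912 -> [356, 875, 359, 912]
  L2: h(356,875)=(356*31+875)%997=944 h(359,912)=(359*31+912)%997=77 -> [944, 77]
  L3: h(944,77)=(944*31+77)%997=428 -> [428]
  root = 428 == target 428  ** MATCH **
Candidate C produces the target root.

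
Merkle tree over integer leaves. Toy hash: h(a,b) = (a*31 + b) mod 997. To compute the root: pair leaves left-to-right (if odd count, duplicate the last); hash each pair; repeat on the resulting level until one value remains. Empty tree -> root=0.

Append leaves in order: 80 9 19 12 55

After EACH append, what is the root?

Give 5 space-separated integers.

After append 80 (leaves=[80]):
  L0: [80]
  root=80
After append 9 (leaves=[80, 9]):
  L0: [80, 9]
  L1: h(80,9)=(80*31+9)%997=495 -> [495]
  root=495
After append 19 (leaves=[80, 9, 19]):
  L0: [80, 9, 19]
  L1: h(80,9)=(80*31+9)%997=495 h(19,19)=(19*31+19)%997=608 -> [495, 608]
  L2: h(495,608)=(495*31+608)%997=1 -> [1]
  root=1
After append 12 (leaves=[80, 9, 19, 12]):
  L0: [80, 9, 19, 12]
  L1: h(80,9)=(80*31+9)%997=495 h(19,12)=(19*31+12)%997=601 -> [495, 601]
  L2: h(495,601)=(495*31+601)%997=991 -> [991]
  root=991
After append 55 (leaves=[80, 9, 19, 12, 55]):
  L0: [80, 9, 19, 12, 55]
  L1: h(80,9)=(80*31+9)%997=495 h(19,12)=(19*31+12)%997=601 h(55,55)=(55*31+55)%997=763 -> [495, 601, 763]
  L2: h(495,601)=(495*31+601)%997=991 h(763,763)=(763*31+763)%997=488 -> [991, 488]
  L3: h(991,488)=(991*31+488)%997=302 -> [302]
  root=302

Answer: 80 495 1 991 302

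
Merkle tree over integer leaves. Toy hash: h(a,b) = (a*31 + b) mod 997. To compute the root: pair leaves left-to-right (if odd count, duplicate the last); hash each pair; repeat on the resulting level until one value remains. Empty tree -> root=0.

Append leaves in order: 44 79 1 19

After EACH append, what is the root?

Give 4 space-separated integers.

Answer: 44 446 897 915

Derivation:
After append 44 (leaves=[44]):
  L0: [44]
  root=44
After append 79 (leaves=[44, 79]):
  L0: [44, 79]
  L1: h(44,79)=(44*31+79)%997=446 -> [446]
  root=446
After append 1 (leaves=[44, 79, 1]):
  L0: [44, 79, 1]
  L1: h(44,79)=(44*31+79)%997=446 h(1,1)=(1*31+1)%997=32 -> [446, 32]
  L2: h(446,32)=(446*31+32)%997=897 -> [897]
  root=897
After append 19 (leaves=[44, 79, 1, 19]):
  L0: [44, 79, 1, 19]
  L1: h(44,79)=(44*31+79)%997=446 h(1,19)=(1*31+19)%997=50 -> [446, 50]
  L2: h(446,50)=(446*31+50)%997=915 -> [915]
  root=915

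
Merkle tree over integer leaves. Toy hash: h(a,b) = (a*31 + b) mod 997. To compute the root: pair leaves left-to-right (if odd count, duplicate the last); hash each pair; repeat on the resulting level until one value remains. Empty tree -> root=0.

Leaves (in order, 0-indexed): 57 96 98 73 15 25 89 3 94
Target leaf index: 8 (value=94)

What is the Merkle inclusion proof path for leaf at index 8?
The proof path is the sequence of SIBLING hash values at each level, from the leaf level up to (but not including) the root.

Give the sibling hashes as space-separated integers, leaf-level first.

Answer: 94 17 544 466

Derivation:
L0 (leaves): [57, 96, 98, 73, 15, 25, 89, 3, 94], target index=8
L1: h(57,96)=(57*31+96)%997=866 [pair 0] h(98,73)=(98*31+73)%997=120 [pair 1] h(15,25)=(15*31+25)%997=490 [pair 2] h(89,3)=(89*31+3)%997=768 [pair 3] h(94,94)=(94*31+94)%997=17 [pair 4] -> [866, 120, 490, 768, 17]
  Sibling for proof at L0: 94
L2: h(866,120)=(866*31+120)%997=47 [pair 0] h(490,768)=(490*31+768)%997=6 [pair 1] h(17,17)=(17*31+17)%997=544 [pair 2] -> [47, 6, 544]
  Sibling for proof at L1: 17
L3: h(47,6)=(47*31+6)%997=466 [pair 0] h(544,544)=(544*31+544)%997=459 [pair 1] -> [466, 459]
  Sibling for proof at L2: 544
L4: h(466,459)=(466*31+459)%997=947 [pair 0] -> [947]
  Sibling for proof at L3: 466
Root: 947
Proof path (sibling hashes from leaf to root): [94, 17, 544, 466]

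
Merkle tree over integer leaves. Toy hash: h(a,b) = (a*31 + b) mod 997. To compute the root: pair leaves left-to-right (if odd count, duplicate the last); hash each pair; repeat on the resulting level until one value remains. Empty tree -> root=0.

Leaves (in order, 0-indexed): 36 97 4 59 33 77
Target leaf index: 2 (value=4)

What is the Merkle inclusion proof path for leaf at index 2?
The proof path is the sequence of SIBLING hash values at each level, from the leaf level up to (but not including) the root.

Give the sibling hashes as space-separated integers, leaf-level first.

Answer: 59 216 305

Derivation:
L0 (leaves): [36, 97, 4, 59, 33, 77], target index=2
L1: h(36,97)=(36*31+97)%997=216 [pair 0] h(4,59)=(4*31+59)%997=183 [pair 1] h(33,77)=(33*31+77)%997=103 [pair 2] -> [216, 183, 103]
  Sibling for proof at L0: 59
L2: h(216,183)=(216*31+183)%997=897 [pair 0] h(103,103)=(103*31+103)%997=305 [pair 1] -> [897, 305]
  Sibling for proof at L1: 216
L3: h(897,305)=(897*31+305)%997=196 [pair 0] -> [196]
  Sibling for proof at L2: 305
Root: 196
Proof path (sibling hashes from leaf to root): [59, 216, 305]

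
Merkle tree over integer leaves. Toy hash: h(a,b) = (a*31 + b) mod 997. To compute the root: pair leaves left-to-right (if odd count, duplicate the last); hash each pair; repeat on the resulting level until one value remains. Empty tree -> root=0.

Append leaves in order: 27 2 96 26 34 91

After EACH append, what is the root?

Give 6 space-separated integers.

Answer: 27 839 168 98 965 795

Derivation:
After append 27 (leaves=[27]):
  L0: [27]
  root=27
After append 2 (leaves=[27, 2]):
  L0: [27, 2]
  L1: h(27,2)=(27*31+2)%997=839 -> [839]
  root=839
After append 96 (leaves=[27, 2, 96]):
  L0: [27, 2, 96]
  L1: h(27,2)=(27*31+2)%997=839 h(96,96)=(96*31+96)%997=81 -> [839, 81]
  L2: h(839,81)=(839*31+81)%997=168 -> [168]
  root=168
After append 26 (leaves=[27, 2, 96, 26]):
  L0: [27, 2, 96, 26]
  L1: h(27,2)=(27*31+2)%997=839 h(96,26)=(96*31+26)%997=11 -> [839, 11]
  L2: h(839,11)=(839*31+11)%997=98 -> [98]
  root=98
After append 34 (leaves=[27, 2, 96, 26, 34]):
  L0: [27, 2, 96, 26, 34]
  L1: h(27,2)=(27*31+2)%997=839 h(96,26)=(96*31+26)%997=11 h(34,34)=(34*31+34)%997=91 -> [839, 11, 91]
  L2: h(839,11)=(839*31+11)%997=98 h(91,91)=(91*31+91)%997=918 -> [98, 918]
  L3: h(98,918)=(98*31+918)%997=965 -> [965]
  root=965
After append 91 (leaves=[27, 2, 96, 26, 34, 91]):
  L0: [27, 2, 96, 26, 34, 91]
  L1: h(27,2)=(27*31+2)%997=839 h(96,26)=(96*31+26)%997=11 h(34,91)=(34*31+91)%997=148 -> [839, 11, 148]
  L2: h(839,11)=(839*31+11)%997=98 h(148,148)=(148*31+148)%997=748 -> [98, 748]
  L3: h(98,748)=(98*31+748)%997=795 -> [795]
  root=795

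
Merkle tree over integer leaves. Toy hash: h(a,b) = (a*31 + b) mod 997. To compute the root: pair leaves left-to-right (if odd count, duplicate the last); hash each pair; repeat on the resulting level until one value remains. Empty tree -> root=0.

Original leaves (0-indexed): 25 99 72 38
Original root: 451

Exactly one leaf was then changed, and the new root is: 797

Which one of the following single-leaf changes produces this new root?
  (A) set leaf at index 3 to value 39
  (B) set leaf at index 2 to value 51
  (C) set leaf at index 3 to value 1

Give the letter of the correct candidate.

Original leaves: [25, 99, 72, 38]
Target new root: 797
Try each candidate change and compute the resulting root:
Candidate A: set leaf[3] = 39 -> leaves = [25, 99, 72, 39]
  L0: [25, 99, 72, 39]
  L1: h(25,99)=(25*31+99)%997=874 h(72,39)=(72*31+39)%997=277 -> [874, 277]
  L2: h(874,277)=(874*31+277)%997=452 -> [452]
  root = 452 != target 797
Candidate B: set leaf[2] = 51 -> leaves = [25, 99, 51, 38]
  L0: [25, 99, 51, 38]
  L1: h(25,99)=(25*31+99)%997=874 h(51,38)=(51*31+38)%997=622 -> [874, 622]
  L2: h(874,622)=(874*31+622)%997=797 -> [797]
  root = 797 == target 797  ** MATCH **
Candidate C: set leaf[3] = 1 -> leaves = [25, 99, 72, 1]
  L0: [25, 99, 72, 1]
  L1: h(25,99)=(25*31+99)%997=874 h(72,1)=(72*31+1)%997=239 -> [874, 239]
  L2: h(874,239)=(874*31+239)%997=414 -> [414]
  root = 414 != target 797
Candidate B produces the target root.

Answer: B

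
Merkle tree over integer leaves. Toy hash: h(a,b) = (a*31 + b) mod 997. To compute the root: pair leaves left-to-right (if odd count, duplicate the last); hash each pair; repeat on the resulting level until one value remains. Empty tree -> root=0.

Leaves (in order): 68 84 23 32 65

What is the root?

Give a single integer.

Answer: 773

Derivation:
L0: [68, 84, 23, 32, 65]
L1: h(68,84)=(68*31+84)%997=198 h(23,32)=(23*31+32)%997=745 h(65,65)=(65*31+65)%997=86 -> [198, 745, 86]
L2: h(198,745)=(198*31+745)%997=901 h(86,86)=(86*31+86)%997=758 -> [901, 758]
L3: h(901,758)=(901*31+758)%997=773 -> [773]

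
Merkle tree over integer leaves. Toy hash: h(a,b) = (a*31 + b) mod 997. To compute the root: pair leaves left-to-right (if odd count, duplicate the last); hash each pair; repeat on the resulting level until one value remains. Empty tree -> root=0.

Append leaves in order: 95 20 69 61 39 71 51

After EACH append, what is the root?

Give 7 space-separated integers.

After append 95 (leaves=[95]):
  L0: [95]
  root=95
After append 20 (leaves=[95, 20]):
  L0: [95, 20]
  L1: h(95,20)=(95*31+20)%997=971 -> [971]
  root=971
After append 69 (leaves=[95, 20, 69]):
  L0: [95, 20, 69]
  L1: h(95,20)=(95*31+20)%997=971 h(69,69)=(69*31+69)%997=214 -> [971, 214]
  L2: h(971,214)=(971*31+214)%997=405 -> [405]
  root=405
After append 61 (leaves=[95, 20, 69, 61]):
  L0: [95, 20, 69, 61]
  L1: h(95,20)=(95*31+20)%997=971 h(69,61)=(69*31+61)%997=206 -> [971, 206]
  L2: h(971,206)=(971*31+206)%997=397 -> [397]
  root=397
After append 39 (leaves=[95, 20, 69, 61, 39]):
  L0: [95, 20, 69, 61, 39]
  L1: h(95,20)=(95*31+20)%997=971 h(69,61)=(69*31+61)%997=206 h(39,39)=(39*31+39)%997=251 -> [971, 206, 251]
  L2: h(971,206)=(971*31+206)%997=397 h(251,251)=(251*31+251)%997=56 -> [397, 56]
  L3: h(397,56)=(397*31+56)%997=399 -> [399]
  root=399
After append 71 (leaves=[95, 20, 69, 61, 39, 71]):
  L0: [95, 20, 69, 61, 39, 71]
  L1: h(95,20)=(95*31+20)%997=971 h(69,61)=(69*31+61)%997=206 h(39,71)=(39*31+71)%997=283 -> [971, 206, 283]
  L2: h(971,206)=(971*31+206)%997=397 h(283,283)=(283*31+283)%997=83 -> [397, 83]
  L3: h(397,83)=(397*31+83)%997=426 -> [426]
  root=426
After append 51 (leaves=[95, 20, 69, 61, 39, 71, 51]):
  L0: [95, 20, 69, 61, 39, 71, 51]
  L1: h(95,20)=(95*31+20)%997=971 h(69,61)=(69*31+61)%997=206 h(39,71)=(39*31+71)%997=283 h(51,51)=(51*31+51)%997=635 -> [971, 206, 283, 635]
  L2: h(971,206)=(971*31+206)%997=397 h(283,635)=(283*31+635)%997=435 -> [397, 435]
  L3: h(397,435)=(397*31+435)%997=778 -> [778]
  root=778

Answer: 95 971 405 397 399 426 778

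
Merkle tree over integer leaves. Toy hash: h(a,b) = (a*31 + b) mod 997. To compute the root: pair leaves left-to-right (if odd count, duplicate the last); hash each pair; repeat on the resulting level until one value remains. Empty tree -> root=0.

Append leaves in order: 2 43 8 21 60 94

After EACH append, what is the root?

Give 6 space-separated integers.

After append 2 (leaves=[2]):
  L0: [2]
  root=2
After append 43 (leaves=[2, 43]):
  L0: [2, 43]
  L1: h(2,43)=(2*31+43)%997=105 -> [105]
  root=105
After append 8 (leaves=[2, 43, 8]):
  L0: [2, 43, 8]
  L1: h(2,43)=(2*31+43)%997=105 h(8,8)=(8*31+8)%997=256 -> [105, 256]
  L2: h(105,256)=(105*31+256)%997=520 -> [520]
  root=520
After append 21 (leaves=[2, 43, 8, 21]):
  L0: [2, 43, 8, 21]
  L1: h(2,43)=(2*31+43)%997=105 h(8,21)=(8*31+21)%997=269 -> [105, 269]
  L2: h(105,269)=(105*31+269)%997=533 -> [533]
  root=533
After append 60 (leaves=[2, 43, 8, 21, 60]):
  L0: [2, 43, 8, 21, 60]
  L1: h(2,43)=(2*31+43)%997=105 h(8,21)=(8*31+21)%997=269 h(60,60)=(60*31+60)%997=923 -> [105, 269, 923]
  L2: h(105,269)=(105*31+269)%997=533 h(923,923)=(923*31+923)%997=623 -> [533, 623]
  L3: h(533,623)=(533*31+623)%997=197 -> [197]
  root=197
After append 94 (leaves=[2, 43, 8, 21, 60, 94]):
  L0: [2, 43, 8, 21, 60, 94]
  L1: h(2,43)=(2*31+43)%997=105 h(8,21)=(8*31+21)%997=269 h(60,94)=(60*31+94)%997=957 -> [105, 269, 957]
  L2: h(105,269)=(105*31+269)%997=533 h(957,957)=(957*31+957)%997=714 -> [533, 714]
  L3: h(533,714)=(533*31+714)%997=288 -> [288]
  root=288

Answer: 2 105 520 533 197 288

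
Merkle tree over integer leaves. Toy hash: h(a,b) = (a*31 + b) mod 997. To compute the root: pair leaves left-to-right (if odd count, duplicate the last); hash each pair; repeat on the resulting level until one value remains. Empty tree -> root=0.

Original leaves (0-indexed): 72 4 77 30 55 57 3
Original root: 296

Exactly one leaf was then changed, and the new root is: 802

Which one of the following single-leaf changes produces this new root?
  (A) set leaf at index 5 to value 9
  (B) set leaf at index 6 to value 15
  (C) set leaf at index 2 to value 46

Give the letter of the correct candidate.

Original leaves: [72, 4, 77, 30, 55, 57, 3]
Target new root: 802
Try each candidate change and compute the resulting root:
Candidate A: set leaf[5] = 9 -> leaves = [72, 4, 77, 30, 55, 9, 3]
  L0: [72, 4, 77, 30, 55, 9, 3]
  L1: h(72,4)=(72*31+4)%997=242 h(77,30)=(77*31+30)%997=423 h(55,9)=(55*31+9)%997=717 h(3,3)=(3*31+3)%997=96 -> [242, 423, 717, 96]
  L2: h(242,423)=(242*31+423)%997=946 h(717,96)=(717*31+96)%997=389 -> [946, 389]
  L3: h(946,389)=(946*31+389)%997=802 -> [802]
  root = 802 == target 802  ** MATCH **
Candidate B: set leaf[6] = 15 -> leaves = [72, 4, 77, 30, 55, 57, 15]
  L0: [72, 4, 77, 30, 55, 57, 15]
  L1: h(72,4)=(72*31+4)%997=242 h(77,30)=(77*31+30)%997=423 h(55,57)=(55*31+57)%997=765 h(15,15)=(15*31+15)%997=480 -> [242, 423, 765, 480]
  L2: h(242,423)=(242*31+423)%997=946 h(765,480)=(765*31+480)%997=267 -> [946, 267]
  L3: h(946,267)=(946*31+267)%997=680 -> [680]
  root = 680 != target 802
Candidate C: set leaf[2] = 46 -> leaves = [72, 4, 46, 30, 55, 57, 3]
  L0: [72, 4, 46, 30, 55, 57, 3]
  L1: h(72,4)=(72*31+4)%997=242 h(46,30)=(46*31+30)%997=459 h(55,57)=(55*31+57)%997=765 h(3,3)=(3*31+3)%997=96 -> [242, 459, 765, 96]
  L2: h(242,459)=(242*31+459)%997=982 h(765,96)=(765*31+96)%997=880 -> [982, 880]
  L3: h(982,880)=(982*31+880)%997=415 -> [415]
  root = 415 != target 802
Candidate A produces the target root.

Answer: A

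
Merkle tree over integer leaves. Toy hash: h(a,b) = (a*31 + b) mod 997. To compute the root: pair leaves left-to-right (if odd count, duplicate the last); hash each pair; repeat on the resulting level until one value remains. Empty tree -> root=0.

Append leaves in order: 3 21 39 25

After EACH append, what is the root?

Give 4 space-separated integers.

Answer: 3 114 794 780

Derivation:
After append 3 (leaves=[3]):
  L0: [3]
  root=3
After append 21 (leaves=[3, 21]):
  L0: [3, 21]
  L1: h(3,21)=(3*31+21)%997=114 -> [114]
  root=114
After append 39 (leaves=[3, 21, 39]):
  L0: [3, 21, 39]
  L1: h(3,21)=(3*31+21)%997=114 h(39,39)=(39*31+39)%997=251 -> [114, 251]
  L2: h(114,251)=(114*31+251)%997=794 -> [794]
  root=794
After append 25 (leaves=[3, 21, 39, 25]):
  L0: [3, 21, 39, 25]
  L1: h(3,21)=(3*31+21)%997=114 h(39,25)=(39*31+25)%997=237 -> [114, 237]
  L2: h(114,237)=(114*31+237)%997=780 -> [780]
  root=780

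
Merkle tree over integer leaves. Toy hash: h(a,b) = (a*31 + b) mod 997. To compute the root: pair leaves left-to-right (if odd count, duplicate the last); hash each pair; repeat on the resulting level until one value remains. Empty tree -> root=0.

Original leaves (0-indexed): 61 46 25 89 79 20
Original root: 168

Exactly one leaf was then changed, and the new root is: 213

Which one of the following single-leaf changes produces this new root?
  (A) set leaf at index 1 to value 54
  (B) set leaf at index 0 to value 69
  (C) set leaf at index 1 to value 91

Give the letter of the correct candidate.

Original leaves: [61, 46, 25, 89, 79, 20]
Target new root: 213
Try each candidate change and compute the resulting root:
Candidate A: set leaf[1] = 54 -> leaves = [61, 54, 25, 89, 79, 20]
  L0: [61, 54, 25, 89, 79, 20]
  L1: h(61,54)=(61*31+54)%997=948 h(25,89)=(25*31+89)%997=864 h(79,20)=(79*31+20)%997=475 -> [948, 864, 475]
  L2: h(948,864)=(948*31+864)%997=342 h(475,475)=(475*31+475)%997=245 -> [342, 245]
  L3: h(342,245)=(342*31+245)%997=877 -> [877]
  root = 877 != target 213
Candidate B: set leaf[0] = 69 -> leaves = [69, 46, 25, 89, 79, 20]
  L0: [69, 46, 25, 89, 79, 20]
  L1: h(69,46)=(69*31+46)%997=191 h(25,89)=(25*31+89)%997=864 h(79,20)=(79*31+20)%997=475 -> [191, 864, 475]
  L2: h(191,864)=(191*31+864)%997=803 h(475,475)=(475*31+475)%997=245 -> [803, 245]
  L3: h(803,245)=(803*31+245)%997=213 -> [213]
  root = 213 == target 213  ** MATCH **
Candidate C: set leaf[1] = 91 -> leaves = [61, 91, 25, 89, 79, 20]
  L0: [61, 91, 25, 89, 79, 20]
  L1: h(61,91)=(61*31+91)%997=985 h(25,89)=(25*31+89)%997=864 h(79,20)=(79*31+20)%997=475 -> [985, 864, 475]
  L2: h(985,864)=(985*31+864)%997=492 h(475,475)=(475*31+475)%997=245 -> [492, 245]
  L3: h(492,245)=(492*31+245)%997=542 -> [542]
  root = 542 != target 213
Candidate B produces the target root.

Answer: B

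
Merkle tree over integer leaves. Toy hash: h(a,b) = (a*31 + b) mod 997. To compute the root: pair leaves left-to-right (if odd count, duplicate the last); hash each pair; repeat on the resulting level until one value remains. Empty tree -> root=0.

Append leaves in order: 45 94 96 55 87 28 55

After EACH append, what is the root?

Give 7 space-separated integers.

Answer: 45 492 378 337 832 938 970

Derivation:
After append 45 (leaves=[45]):
  L0: [45]
  root=45
After append 94 (leaves=[45, 94]):
  L0: [45, 94]
  L1: h(45,94)=(45*31+94)%997=492 -> [492]
  root=492
After append 96 (leaves=[45, 94, 96]):
  L0: [45, 94, 96]
  L1: h(45,94)=(45*31+94)%997=492 h(96,96)=(96*31+96)%997=81 -> [492, 81]
  L2: h(492,81)=(492*31+81)%997=378 -> [378]
  root=378
After append 55 (leaves=[45, 94, 96, 55]):
  L0: [45, 94, 96, 55]
  L1: h(45,94)=(45*31+94)%997=492 h(96,55)=(96*31+55)%997=40 -> [492, 40]
  L2: h(492,40)=(492*31+40)%997=337 -> [337]
  root=337
After append 87 (leaves=[45, 94, 96, 55, 87]):
  L0: [45, 94, 96, 55, 87]
  L1: h(45,94)=(45*31+94)%997=492 h(96,55)=(96*31+55)%997=40 h(87,87)=(87*31+87)%997=790 -> [492, 40, 790]
  L2: h(492,40)=(492*31+40)%997=337 h(790,790)=(790*31+790)%997=355 -> [337, 355]
  L3: h(337,355)=(337*31+355)%997=832 -> [832]
  root=832
After append 28 (leaves=[45, 94, 96, 55, 87, 28]):
  L0: [45, 94, 96, 55, 87, 28]
  L1: h(45,94)=(45*31+94)%997=492 h(96,55)=(96*31+55)%997=40 h(87,28)=(87*31+28)%997=731 -> [492, 40, 731]
  L2: h(492,40)=(492*31+40)%997=337 h(731,731)=(731*31+731)%997=461 -> [337, 461]
  L3: h(337,461)=(337*31+461)%997=938 -> [938]
  root=938
After append 55 (leaves=[45, 94, 96, 55, 87, 28, 55]):
  L0: [45, 94, 96, 55, 87, 28, 55]
  L1: h(45,94)=(45*31+94)%997=492 h(96,55)=(96*31+55)%997=40 h(87,28)=(87*31+28)%997=731 h(55,55)=(55*31+55)%997=763 -> [492, 40, 731, 763]
  L2: h(492,40)=(492*31+40)%997=337 h(731,763)=(731*31+763)%997=493 -> [337, 493]
  L3: h(337,493)=(337*31+493)%997=970 -> [970]
  root=970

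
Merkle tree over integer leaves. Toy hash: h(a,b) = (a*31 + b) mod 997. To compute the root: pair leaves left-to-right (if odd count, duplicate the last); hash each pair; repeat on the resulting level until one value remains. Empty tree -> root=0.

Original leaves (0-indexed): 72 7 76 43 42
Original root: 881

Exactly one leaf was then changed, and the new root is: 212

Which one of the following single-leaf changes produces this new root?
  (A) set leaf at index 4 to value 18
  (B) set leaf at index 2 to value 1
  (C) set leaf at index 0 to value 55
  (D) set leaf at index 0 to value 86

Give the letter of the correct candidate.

Answer: D

Derivation:
Original leaves: [72, 7, 76, 43, 42]
Target new root: 212
Try each candidate change and compute the resulting root:
Candidate A: set leaf[4] = 18 -> leaves = [72, 7, 76, 43, 18]
  L0: [72, 7, 76, 43, 18]
  L1: h(72,7)=(72*31+7)%997=245 h(76,43)=(76*31+43)%997=405 h(18,18)=(18*31+18)%997=576 -> [245, 405, 576]
  L2: h(245,405)=(245*31+405)%997=24 h(576,576)=(576*31+576)%997=486 -> [24, 486]
  L3: h(24,486)=(24*31+486)%997=233 -> [233]
  root = 233 != target 212
Candidate B: set leaf[2] = 1 -> leaves = [72, 7, 1, 43, 42]
  L0: [72, 7, 1, 43, 42]
  L1: h(72,7)=(72*31+7)%997=245 h(1,43)=(1*31+43)%997=74 h(42,42)=(42*31+42)%997=347 -> [245, 74, 347]
  L2: h(245,74)=(245*31+74)%997=690 h(347,347)=(347*31+347)%997=137 -> [690, 137]
  L3: h(690,137)=(690*31+137)%997=590 -> [590]
  root = 590 != target 212
Candidate C: set leaf[0] = 55 -> leaves = [55, 7, 76, 43, 42]
  L0: [55, 7, 76, 43, 42]
  L1: h(55,7)=(55*31+7)%997=715 h(76,43)=(76*31+43)%997=405 h(42,42)=(42*31+42)%997=347 -> [715, 405, 347]
  L2: h(715,405)=(715*31+405)%997=636 h(347,347)=(347*31+347)%997=137 -> [636, 137]
  L3: h(636,137)=(636*31+137)%997=910 -> [910]
  root = 910 != target 212
Candidate D: set leaf[0] = 86 -> leaves = [86, 7, 76, 43, 42]
  L0: [86, 7, 76, 43, 42]
  L1: h(86,7)=(86*31+7)%997=679 h(76,43)=(76*31+43)%997=405 h(42,42)=(42*31+42)%997=347 -> [679, 405, 347]
  L2: h(679,405)=(679*31+405)%997=517 h(347,347)=(347*31+347)%997=137 -> [517, 137]
  L3: h(517,137)=(517*31+137)%997=212 -> [212]
  root = 212 == target 212  ** MATCH **
Candidate D produces the target root.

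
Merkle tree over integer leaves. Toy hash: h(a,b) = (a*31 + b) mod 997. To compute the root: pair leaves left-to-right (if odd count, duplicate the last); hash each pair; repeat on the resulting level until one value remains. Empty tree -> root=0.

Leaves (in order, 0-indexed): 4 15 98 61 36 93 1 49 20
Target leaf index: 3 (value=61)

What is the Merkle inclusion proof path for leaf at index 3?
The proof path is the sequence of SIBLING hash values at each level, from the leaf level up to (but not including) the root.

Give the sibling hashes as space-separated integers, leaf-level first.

Answer: 98 139 670 331

Derivation:
L0 (leaves): [4, 15, 98, 61, 36, 93, 1, 49, 20], target index=3
L1: h(4,15)=(4*31+15)%997=139 [pair 0] h(98,61)=(98*31+61)%997=108 [pair 1] h(36,93)=(36*31+93)%997=212 [pair 2] h(1,49)=(1*31+49)%997=80 [pair 3] h(20,20)=(20*31+20)%997=640 [pair 4] -> [139, 108, 212, 80, 640]
  Sibling for proof at L0: 98
L2: h(139,108)=(139*31+108)%997=429 [pair 0] h(212,80)=(212*31+80)%997=670 [pair 1] h(640,640)=(640*31+640)%997=540 [pair 2] -> [429, 670, 540]
  Sibling for proof at L1: 139
L3: h(429,670)=(429*31+670)%997=11 [pair 0] h(540,540)=(540*31+540)%997=331 [pair 1] -> [11, 331]
  Sibling for proof at L2: 670
L4: h(11,331)=(11*31+331)%997=672 [pair 0] -> [672]
  Sibling for proof at L3: 331
Root: 672
Proof path (sibling hashes from leaf to root): [98, 139, 670, 331]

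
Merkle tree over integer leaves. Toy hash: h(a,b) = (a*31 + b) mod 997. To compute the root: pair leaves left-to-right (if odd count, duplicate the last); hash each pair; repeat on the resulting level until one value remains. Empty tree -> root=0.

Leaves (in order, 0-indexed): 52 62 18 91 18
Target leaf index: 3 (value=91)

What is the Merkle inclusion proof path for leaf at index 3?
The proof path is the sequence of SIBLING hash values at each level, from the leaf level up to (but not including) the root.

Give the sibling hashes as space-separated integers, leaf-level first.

Answer: 18 677 486

Derivation:
L0 (leaves): [52, 62, 18, 91, 18], target index=3
L1: h(52,62)=(52*31+62)%997=677 [pair 0] h(18,91)=(18*31+91)%997=649 [pair 1] h(18,18)=(18*31+18)%997=576 [pair 2] -> [677, 649, 576]
  Sibling for proof at L0: 18
L2: h(677,649)=(677*31+649)%997=699 [pair 0] h(576,576)=(576*31+576)%997=486 [pair 1] -> [699, 486]
  Sibling for proof at L1: 677
L3: h(699,486)=(699*31+486)%997=221 [pair 0] -> [221]
  Sibling for proof at L2: 486
Root: 221
Proof path (sibling hashes from leaf to root): [18, 677, 486]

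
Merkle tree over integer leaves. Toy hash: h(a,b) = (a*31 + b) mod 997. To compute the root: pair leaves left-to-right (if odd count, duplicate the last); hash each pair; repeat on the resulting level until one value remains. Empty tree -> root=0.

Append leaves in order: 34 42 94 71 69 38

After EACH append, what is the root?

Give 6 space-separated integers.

Answer: 34 99 95 72 107 112

Derivation:
After append 34 (leaves=[34]):
  L0: [34]
  root=34
After append 42 (leaves=[34, 42]):
  L0: [34, 42]
  L1: h(34,42)=(34*31+42)%997=99 -> [99]
  root=99
After append 94 (leaves=[34, 42, 94]):
  L0: [34, 42, 94]
  L1: h(34,42)=(34*31+42)%997=99 h(94,94)=(94*31+94)%997=17 -> [99, 17]
  L2: h(99,17)=(99*31+17)%997=95 -> [95]
  root=95
After append 71 (leaves=[34, 42, 94, 71]):
  L0: [34, 42, 94, 71]
  L1: h(34,42)=(34*31+42)%997=99 h(94,71)=(94*31+71)%997=991 -> [99, 991]
  L2: h(99,991)=(99*31+991)%997=72 -> [72]
  root=72
After append 69 (leaves=[34, 42, 94, 71, 69]):
  L0: [34, 42, 94, 71, 69]
  L1: h(34,42)=(34*31+42)%997=99 h(94,71)=(94*31+71)%997=991 h(69,69)=(69*31+69)%997=214 -> [99, 991, 214]
  L2: h(99,991)=(99*31+991)%997=72 h(214,214)=(214*31+214)%997=866 -> [72, 866]
  L3: h(72,866)=(72*31+866)%997=107 -> [107]
  root=107
After append 38 (leaves=[34, 42, 94, 71, 69, 38]):
  L0: [34, 42, 94, 71, 69, 38]
  L1: h(34,42)=(34*31+42)%997=99 h(94,71)=(94*31+71)%997=991 h(69,38)=(69*31+38)%997=183 -> [99, 991, 183]
  L2: h(99,991)=(99*31+991)%997=72 h(183,183)=(183*31+183)%997=871 -> [72, 871]
  L3: h(72,871)=(72*31+871)%997=112 -> [112]
  root=112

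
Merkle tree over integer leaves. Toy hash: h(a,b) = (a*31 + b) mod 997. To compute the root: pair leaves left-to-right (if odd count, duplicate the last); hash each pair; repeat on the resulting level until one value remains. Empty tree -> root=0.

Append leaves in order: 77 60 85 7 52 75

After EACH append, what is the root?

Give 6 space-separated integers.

Answer: 77 453 811 733 199 935

Derivation:
After append 77 (leaves=[77]):
  L0: [77]
  root=77
After append 60 (leaves=[77, 60]):
  L0: [77, 60]
  L1: h(77,60)=(77*31+60)%997=453 -> [453]
  root=453
After append 85 (leaves=[77, 60, 85]):
  L0: [77, 60, 85]
  L1: h(77,60)=(77*31+60)%997=453 h(85,85)=(85*31+85)%997=726 -> [453, 726]
  L2: h(453,726)=(453*31+726)%997=811 -> [811]
  root=811
After append 7 (leaves=[77, 60, 85, 7]):
  L0: [77, 60, 85, 7]
  L1: h(77,60)=(77*31+60)%997=453 h(85,7)=(85*31+7)%997=648 -> [453, 648]
  L2: h(453,648)=(453*31+648)%997=733 -> [733]
  root=733
After append 52 (leaves=[77, 60, 85, 7, 52]):
  L0: [77, 60, 85, 7, 52]
  L1: h(77,60)=(77*31+60)%997=453 h(85,7)=(85*31+7)%997=648 h(52,52)=(52*31+52)%997=667 -> [453, 648, 667]
  L2: h(453,648)=(453*31+648)%997=733 h(667,667)=(667*31+667)%997=407 -> [733, 407]
  L3: h(733,407)=(733*31+407)%997=199 -> [199]
  root=199
After append 75 (leaves=[77, 60, 85, 7, 52, 75]):
  L0: [77, 60, 85, 7, 52, 75]
  L1: h(77,60)=(77*31+60)%997=453 h(85,7)=(85*31+7)%997=648 h(52,75)=(52*31+75)%997=690 -> [453, 648, 690]
  L2: h(453,648)=(453*31+648)%997=733 h(690,690)=(690*31+690)%997=146 -> [733, 146]
  L3: h(733,146)=(733*31+146)%997=935 -> [935]
  root=935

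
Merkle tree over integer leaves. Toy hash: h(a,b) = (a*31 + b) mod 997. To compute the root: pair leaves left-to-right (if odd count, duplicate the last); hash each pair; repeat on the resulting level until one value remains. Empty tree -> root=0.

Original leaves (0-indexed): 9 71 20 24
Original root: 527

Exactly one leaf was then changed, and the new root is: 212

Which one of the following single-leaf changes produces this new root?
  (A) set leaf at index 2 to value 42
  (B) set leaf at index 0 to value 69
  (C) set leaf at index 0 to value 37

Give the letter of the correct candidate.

Answer: A

Derivation:
Original leaves: [9, 71, 20, 24]
Target new root: 212
Try each candidate change and compute the resulting root:
Candidate A: set leaf[2] = 42 -> leaves = [9, 71, 42, 24]
  L0: [9, 71, 42, 24]
  L1: h(9,71)=(9*31+71)%997=350 h(42,24)=(42*31+24)%997=329 -> [350, 329]
  L2: h(350,329)=(350*31+329)%997=212 -> [212]
  root = 212 == target 212  ** MATCH **
Candidate B: set leaf[0] = 69 -> leaves = [69, 71, 20, 24]
  L0: [69, 71, 20, 24]
  L1: h(69,71)=(69*31+71)%997=216 h(20,24)=(20*31+24)%997=644 -> [216, 644]
  L2: h(216,644)=(216*31+644)%997=361 -> [361]
  root = 361 != target 212
Candidate C: set leaf[0] = 37 -> leaves = [37, 71, 20, 24]
  L0: [37, 71, 20, 24]
  L1: h(37,71)=(37*31+71)%997=221 h(20,24)=(20*31+24)%997=644 -> [221, 644]
  L2: h(221,644)=(221*31+644)%997=516 -> [516]
  root = 516 != target 212
Candidate A produces the target root.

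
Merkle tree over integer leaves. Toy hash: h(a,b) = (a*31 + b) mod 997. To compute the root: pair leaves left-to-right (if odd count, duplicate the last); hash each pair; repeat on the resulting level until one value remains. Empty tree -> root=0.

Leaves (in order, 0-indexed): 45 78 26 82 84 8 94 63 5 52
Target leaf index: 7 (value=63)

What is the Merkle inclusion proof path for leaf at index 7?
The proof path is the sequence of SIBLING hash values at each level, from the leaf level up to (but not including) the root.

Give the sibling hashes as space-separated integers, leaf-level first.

Answer: 94 618 689 604

Derivation:
L0 (leaves): [45, 78, 26, 82, 84, 8, 94, 63, 5, 52], target index=7
L1: h(45,78)=(45*31+78)%997=476 [pair 0] h(26,82)=(26*31+82)%997=888 [pair 1] h(84,8)=(84*31+8)%997=618 [pair 2] h(94,63)=(94*31+63)%997=983 [pair 3] h(5,52)=(5*31+52)%997=207 [pair 4] -> [476, 888, 618, 983, 207]
  Sibling for proof at L0: 94
L2: h(476,888)=(476*31+888)%997=689 [pair 0] h(618,983)=(618*31+983)%997=201 [pair 1] h(207,207)=(207*31+207)%997=642 [pair 2] -> [689, 201, 642]
  Sibling for proof at L1: 618
L3: h(689,201)=(689*31+201)%997=623 [pair 0] h(642,642)=(642*31+642)%997=604 [pair 1] -> [623, 604]
  Sibling for proof at L2: 689
L4: h(623,604)=(623*31+604)%997=974 [pair 0] -> [974]
  Sibling for proof at L3: 604
Root: 974
Proof path (sibling hashes from leaf to root): [94, 618, 689, 604]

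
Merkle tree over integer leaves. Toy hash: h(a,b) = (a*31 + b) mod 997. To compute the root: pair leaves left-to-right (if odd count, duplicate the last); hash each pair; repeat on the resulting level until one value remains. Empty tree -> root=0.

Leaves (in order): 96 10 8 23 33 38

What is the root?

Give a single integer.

L0: [96, 10, 8, 23, 33, 38]
L1: h(96,10)=(96*31+10)%997=992 h(8,23)=(8*31+23)%997=271 h(33,38)=(33*31+38)%997=64 -> [992, 271, 64]
L2: h(992,271)=(992*31+271)%997=116 h(64,64)=(64*31+64)%997=54 -> [116, 54]
L3: h(116,54)=(116*31+54)%997=659 -> [659]

Answer: 659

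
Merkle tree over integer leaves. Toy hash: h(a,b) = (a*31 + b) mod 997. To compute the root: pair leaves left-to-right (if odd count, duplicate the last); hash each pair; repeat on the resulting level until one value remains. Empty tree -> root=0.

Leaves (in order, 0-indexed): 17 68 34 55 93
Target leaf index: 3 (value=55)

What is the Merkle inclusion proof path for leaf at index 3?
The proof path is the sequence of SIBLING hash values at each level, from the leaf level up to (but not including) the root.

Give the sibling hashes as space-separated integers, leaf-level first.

Answer: 34 595 517

Derivation:
L0 (leaves): [17, 68, 34, 55, 93], target index=3
L1: h(17,68)=(17*31+68)%997=595 [pair 0] h(34,55)=(34*31+55)%997=112 [pair 1] h(93,93)=(93*31+93)%997=982 [pair 2] -> [595, 112, 982]
  Sibling for proof at L0: 34
L2: h(595,112)=(595*31+112)%997=611 [pair 0] h(982,982)=(982*31+982)%997=517 [pair 1] -> [611, 517]
  Sibling for proof at L1: 595
L3: h(611,517)=(611*31+517)%997=515 [pair 0] -> [515]
  Sibling for proof at L2: 517
Root: 515
Proof path (sibling hashes from leaf to root): [34, 595, 517]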